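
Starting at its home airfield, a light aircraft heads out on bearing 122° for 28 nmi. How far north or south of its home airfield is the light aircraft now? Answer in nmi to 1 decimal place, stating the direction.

Leg 1 (122°, 28 nmi): east 28 sin 122° = 23.75, north 28 cos 122° = -14.84
Net north component: -14.84 nmi.

14.8 nmi south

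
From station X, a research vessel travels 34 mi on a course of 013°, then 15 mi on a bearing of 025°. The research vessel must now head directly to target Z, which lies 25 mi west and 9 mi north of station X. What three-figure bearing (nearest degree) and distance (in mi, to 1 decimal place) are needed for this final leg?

226°, 54.3 mi

Leg 1 (013°, 34 mi): east 34 sin 13° = 7.65, north 34 cos 13° = 33.13
Leg 2 (025°, 15 mi): east 15 sin 25° = 6.34, north 15 cos 25° = 13.59
Current position: (13.99, 46.72). Target: (-25, 9). Remaining: Δeast = -38.99, Δnorth = -37.72.
Bearing = atan2(-38.99, -37.72) mod 360° = 225.94°; distance = √((-38.99)² + (-37.72)²) = 54.250 mi.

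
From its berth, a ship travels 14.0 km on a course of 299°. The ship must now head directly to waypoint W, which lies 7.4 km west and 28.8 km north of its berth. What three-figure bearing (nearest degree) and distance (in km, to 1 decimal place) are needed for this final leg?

012°, 22.5 km

Leg 1 (299°, 14.0 km): east 14.0 sin 299° = -12.24, north 14.0 cos 299° = 6.79
Current position: (-12.24, 6.79). Target: (-7.4, 28.8). Remaining: Δeast = 4.84, Δnorth = 22.01.
Bearing = atan2(4.84, 22.01) mod 360° = 12.41°; distance = √((4.84)² + (22.01)²) = 22.539 km.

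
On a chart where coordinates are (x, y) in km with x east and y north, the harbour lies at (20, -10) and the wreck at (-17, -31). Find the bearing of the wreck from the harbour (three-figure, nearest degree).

240°

Δeast = -17 − 20 = -37.00; Δnorth = -31 − -10 = -21.00.
Bearing = atan2(Δeast, Δnorth) mod 360° = 240.42° ≈ 240°.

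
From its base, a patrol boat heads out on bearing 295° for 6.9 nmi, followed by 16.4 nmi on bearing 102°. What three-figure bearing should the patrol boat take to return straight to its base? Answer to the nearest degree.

273°

Leg 1 (295°, 6.9 nmi): east 6.9 sin 295° = -6.25, north 6.9 cos 295° = 2.92
Leg 2 (102°, 16.4 nmi): east 16.4 sin 102° = 16.04, north 16.4 cos 102° = -3.41
Net displacement: 9.79 east, -0.49 north. Direction back to start is (-9.79, 0.49): bearing = atan2(-9.79, 0.49) mod 360° = 272.89° ≈ 273°.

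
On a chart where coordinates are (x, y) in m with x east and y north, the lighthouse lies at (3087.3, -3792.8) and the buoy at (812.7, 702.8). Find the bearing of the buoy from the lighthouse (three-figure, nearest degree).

Δeast = 812.7 − 3087.3 = -2274.60; Δnorth = 702.8 − -3792.8 = 4495.60.
Bearing = atan2(Δeast, Δnorth) mod 360° = 333.16° ≈ 333°.

333°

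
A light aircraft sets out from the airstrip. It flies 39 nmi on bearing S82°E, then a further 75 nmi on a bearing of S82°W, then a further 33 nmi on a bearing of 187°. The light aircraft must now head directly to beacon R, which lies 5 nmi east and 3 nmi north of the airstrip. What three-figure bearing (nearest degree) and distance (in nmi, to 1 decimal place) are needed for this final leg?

Leg 1 (S82°E, 39 nmi): east 39 sin 98° = 38.62, north 39 cos 98° = -5.43
Leg 2 (S82°W, 75 nmi): east 75 sin 262° = -74.27, north 75 cos 262° = -10.44
Leg 3 (187°, 33 nmi): east 33 sin 187° = -4.02, north 33 cos 187° = -32.75
Current position: (-39.67, -48.62). Target: (5, 3). Remaining: Δeast = 44.67, Δnorth = 51.62.
Bearing = atan2(44.67, 51.62) mod 360° = 40.87°; distance = √((44.67)² + (51.62)²) = 68.265 nmi.

041°, 68.3 nmi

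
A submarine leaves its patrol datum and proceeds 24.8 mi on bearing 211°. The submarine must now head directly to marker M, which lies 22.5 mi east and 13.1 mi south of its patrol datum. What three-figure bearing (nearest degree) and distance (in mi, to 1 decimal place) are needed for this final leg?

077°, 36.2 mi

Leg 1 (211°, 24.8 mi): east 24.8 sin 211° = -12.77, north 24.8 cos 211° = -21.26
Current position: (-12.77, -21.26). Target: (22.5, -13.1). Remaining: Δeast = 35.27, Δnorth = 8.16.
Bearing = atan2(35.27, 8.16) mod 360° = 76.98°; distance = √((35.27)² + (8.16)²) = 36.204 mi.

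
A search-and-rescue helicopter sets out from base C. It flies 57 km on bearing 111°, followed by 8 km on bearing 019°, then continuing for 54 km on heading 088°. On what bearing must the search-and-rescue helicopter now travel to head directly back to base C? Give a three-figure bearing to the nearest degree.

276°

Leg 1 (111°, 57 km): east 57 sin 111° = 53.21, north 57 cos 111° = -20.43
Leg 2 (019°, 8 km): east 8 sin 19° = 2.60, north 8 cos 19° = 7.56
Leg 3 (088°, 54 km): east 54 sin 88° = 53.97, north 54 cos 88° = 1.88
Net displacement: 109.79 east, -10.98 north. Direction back to start is (-109.79, 10.98): bearing = atan2(-109.79, 10.98) mod 360° = 275.71° ≈ 276°.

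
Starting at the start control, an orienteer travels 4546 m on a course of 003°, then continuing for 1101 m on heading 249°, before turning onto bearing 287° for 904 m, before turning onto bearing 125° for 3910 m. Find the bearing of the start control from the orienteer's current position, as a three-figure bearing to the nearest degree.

Leg 1 (003°, 4546 m): east 4546 sin 3° = 237.92, north 4546 cos 3° = 4539.77
Leg 2 (249°, 1101 m): east 1101 sin 249° = -1027.87, north 1101 cos 249° = -394.56
Leg 3 (287°, 904 m): east 904 sin 287° = -864.50, north 904 cos 287° = 264.30
Leg 4 (125°, 3910 m): east 3910 sin 125° = 3202.88, north 3910 cos 125° = -2242.68
Net displacement: 1548.43 east, 2166.83 north. Direction back to start is (-1548.43, -2166.83): bearing = atan2(-1548.43, -2166.83) mod 360° = 215.55° ≈ 216°.

216°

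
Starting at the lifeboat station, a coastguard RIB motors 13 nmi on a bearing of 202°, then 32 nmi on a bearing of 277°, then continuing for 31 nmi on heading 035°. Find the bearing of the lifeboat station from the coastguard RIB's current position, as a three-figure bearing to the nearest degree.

Leg 1 (202°, 13 nmi): east 13 sin 202° = -4.87, north 13 cos 202° = -12.05
Leg 2 (277°, 32 nmi): east 32 sin 277° = -31.76, north 32 cos 277° = 3.90
Leg 3 (035°, 31 nmi): east 31 sin 35° = 17.78, north 31 cos 35° = 25.39
Net displacement: -18.85 east, 17.24 north. Direction back to start is (18.85, -17.24): bearing = atan2(18.85, -17.24) mod 360° = 132.45° ≈ 132°.

132°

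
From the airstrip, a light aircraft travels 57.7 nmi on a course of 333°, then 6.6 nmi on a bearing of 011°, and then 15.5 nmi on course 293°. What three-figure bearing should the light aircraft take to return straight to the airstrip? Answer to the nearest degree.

148°

Leg 1 (333°, 57.7 nmi): east 57.7 sin 333° = -26.20, north 57.7 cos 333° = 51.41
Leg 2 (011°, 6.6 nmi): east 6.6 sin 11° = 1.26, north 6.6 cos 11° = 6.48
Leg 3 (293°, 15.5 nmi): east 15.5 sin 293° = -14.27, north 15.5 cos 293° = 6.06
Net displacement: -39.20 east, 63.95 north. Direction back to start is (39.20, -63.95): bearing = atan2(39.20, -63.95) mod 360° = 148.49° ≈ 148°.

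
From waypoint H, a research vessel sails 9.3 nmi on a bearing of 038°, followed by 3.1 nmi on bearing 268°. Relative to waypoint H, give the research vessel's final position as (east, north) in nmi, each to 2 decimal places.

(2.63, 7.22)

Leg 1 (038°, 9.3 nmi): east 9.3 sin 38° = 5.73, north 9.3 cos 38° = 7.33
Leg 2 (268°, 3.1 nmi): east 3.1 sin 268° = -3.10, north 3.1 cos 268° = -0.11
Summing: 2.63 nmi east, 7.22 nmi north → (2.63, 7.22).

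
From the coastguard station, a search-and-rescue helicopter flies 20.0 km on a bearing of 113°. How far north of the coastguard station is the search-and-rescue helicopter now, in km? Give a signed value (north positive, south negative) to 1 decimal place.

-7.8 km

Leg 1 (113°, 20.0 km): east 20.0 sin 113° = 18.41, north 20.0 cos 113° = -7.81
Net north component: -7.81 km.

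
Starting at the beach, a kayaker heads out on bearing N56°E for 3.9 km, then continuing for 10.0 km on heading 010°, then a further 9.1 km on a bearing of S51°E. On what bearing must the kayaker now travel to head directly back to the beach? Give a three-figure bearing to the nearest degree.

242°

Leg 1 (N56°E, 3.9 km): east 3.9 sin 56° = 3.23, north 3.9 cos 56° = 2.18
Leg 2 (010°, 10.0 km): east 10.0 sin 10° = 1.74, north 10.0 cos 10° = 9.85
Leg 3 (S51°E, 9.1 km): east 9.1 sin 129° = 7.07, north 9.1 cos 129° = -5.73
Net displacement: 12.04 east, 6.30 north. Direction back to start is (-12.04, -6.30): bearing = atan2(-12.04, -6.30) mod 360° = 242.37° ≈ 242°.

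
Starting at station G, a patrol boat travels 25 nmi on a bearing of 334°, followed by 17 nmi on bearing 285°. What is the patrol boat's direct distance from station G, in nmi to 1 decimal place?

38.4 nmi

Leg 1 (334°, 25 nmi): east 25 sin 334° = -10.96, north 25 cos 334° = 22.47
Leg 2 (285°, 17 nmi): east 17 sin 285° = -16.42, north 17 cos 285° = 4.40
Net: -27.38 east, 26.87 north. Distance = √((-27.38)² + (26.87)²) = 38.362 nmi.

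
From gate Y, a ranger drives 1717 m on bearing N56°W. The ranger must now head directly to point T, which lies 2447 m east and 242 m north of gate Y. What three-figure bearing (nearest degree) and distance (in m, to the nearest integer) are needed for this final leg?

Leg 1 (N56°W, 1717 m): east 1717 sin 304° = -1423.46, north 1717 cos 304° = 960.13
Current position: (-1423.46, 960.13). Target: (2447, 242). Remaining: Δeast = 3870.46, Δnorth = -718.13.
Bearing = atan2(3870.46, -718.13) mod 360° = 100.51°; distance = √((3870.46)² + (-718.13)²) = 3936.516 m.

101°, 3937 m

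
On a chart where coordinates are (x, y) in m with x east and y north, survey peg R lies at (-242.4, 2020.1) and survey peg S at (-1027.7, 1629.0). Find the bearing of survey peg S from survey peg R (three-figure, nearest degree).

Δeast = -1027.7 − -242.4 = -785.30; Δnorth = 1629.0 − 2020.1 = -391.10.
Bearing = atan2(Δeast, Δnorth) mod 360° = 243.53° ≈ 244°.

244°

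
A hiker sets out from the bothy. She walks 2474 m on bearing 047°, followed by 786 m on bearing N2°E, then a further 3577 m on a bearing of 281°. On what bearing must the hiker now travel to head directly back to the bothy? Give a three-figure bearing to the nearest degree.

152°

Leg 1 (047°, 2474 m): east 2474 sin 47° = 1809.37, north 2474 cos 47° = 1687.26
Leg 2 (N2°E, 786 m): east 786 sin 2° = 27.43, north 786 cos 2° = 785.52
Leg 3 (281°, 3577 m): east 3577 sin 281° = -3511.28, north 3577 cos 281° = 682.52
Net displacement: -1674.48 east, 3155.31 north. Direction back to start is (1674.48, -3155.31): bearing = atan2(1674.48, -3155.31) mod 360° = 152.05° ≈ 152°.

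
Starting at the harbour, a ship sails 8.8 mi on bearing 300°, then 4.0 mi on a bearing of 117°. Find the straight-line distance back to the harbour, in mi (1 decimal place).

Leg 1 (300°, 8.8 mi): east 8.8 sin 300° = -7.62, north 8.8 cos 300° = 4.40
Leg 2 (117°, 4.0 mi): east 4.0 sin 117° = 3.56, north 4.0 cos 117° = -1.82
Net: -4.06 east, 2.58 north. Distance = √((-4.06)² + (2.58)²) = 4.810 mi.

4.8 mi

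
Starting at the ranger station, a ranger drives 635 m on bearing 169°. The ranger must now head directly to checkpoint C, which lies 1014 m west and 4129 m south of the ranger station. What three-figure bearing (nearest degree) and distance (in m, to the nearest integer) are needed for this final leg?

Leg 1 (169°, 635 m): east 635 sin 169° = 121.16, north 635 cos 169° = -623.33
Current position: (121.16, -623.33). Target: (-1014, -4129). Remaining: Δeast = -1135.16, Δnorth = -3505.67.
Bearing = atan2(-1135.16, -3505.67) mod 360° = 197.94°; distance = √((-1135.16)² + (-3505.67)²) = 3684.874 m.

198°, 3685 m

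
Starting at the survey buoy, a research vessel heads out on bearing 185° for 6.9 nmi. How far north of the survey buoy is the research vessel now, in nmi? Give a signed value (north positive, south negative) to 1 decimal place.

Leg 1 (185°, 6.9 nmi): east 6.9 sin 185° = -0.60, north 6.9 cos 185° = -6.87
Net north component: -6.87 nmi.

-6.9 nmi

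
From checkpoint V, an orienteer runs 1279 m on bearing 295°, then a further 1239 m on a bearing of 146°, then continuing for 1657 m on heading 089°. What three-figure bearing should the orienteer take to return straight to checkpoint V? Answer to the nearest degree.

Leg 1 (295°, 1279 m): east 1279 sin 295° = -1159.17, north 1279 cos 295° = 540.53
Leg 2 (146°, 1239 m): east 1239 sin 146° = 692.84, north 1239 cos 146° = -1027.18
Leg 3 (089°, 1657 m): east 1657 sin 89° = 1656.75, north 1657 cos 89° = 28.92
Net displacement: 1190.42 east, -457.73 north. Direction back to start is (-1190.42, 457.73): bearing = atan2(-1190.42, 457.73) mod 360° = 291.03° ≈ 291°.

291°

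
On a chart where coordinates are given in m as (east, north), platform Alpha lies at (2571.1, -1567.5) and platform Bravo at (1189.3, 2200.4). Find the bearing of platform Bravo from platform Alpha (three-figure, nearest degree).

Δeast = 1189.3 − 2571.1 = -1381.80; Δnorth = 2200.4 − -1567.5 = 3767.90.
Bearing = atan2(Δeast, Δnorth) mod 360° = 339.86° ≈ 340°.

340°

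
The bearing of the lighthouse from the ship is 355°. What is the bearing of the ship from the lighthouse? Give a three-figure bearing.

175°

Back-bearing = 355° − 180° = 175°.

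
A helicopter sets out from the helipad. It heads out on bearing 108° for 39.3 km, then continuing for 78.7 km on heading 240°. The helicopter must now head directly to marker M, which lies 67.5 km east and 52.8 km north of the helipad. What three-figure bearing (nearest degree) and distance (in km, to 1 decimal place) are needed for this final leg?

043°, 143.3 km

Leg 1 (108°, 39.3 km): east 39.3 sin 108° = 37.38, north 39.3 cos 108° = -12.14
Leg 2 (240°, 78.7 km): east 78.7 sin 240° = -68.16, north 78.7 cos 240° = -39.35
Current position: (-30.78, -51.49). Target: (67.5, 52.8). Remaining: Δeast = 98.28, Δnorth = 104.29.
Bearing = atan2(98.28, 104.29) mod 360° = 43.30°; distance = √((98.28)² + (104.29)²) = 143.305 km.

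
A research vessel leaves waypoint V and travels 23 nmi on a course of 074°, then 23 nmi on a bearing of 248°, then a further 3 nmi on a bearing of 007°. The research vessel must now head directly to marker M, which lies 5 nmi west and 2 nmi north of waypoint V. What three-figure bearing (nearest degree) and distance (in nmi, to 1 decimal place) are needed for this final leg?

Leg 1 (074°, 23 nmi): east 23 sin 74° = 22.11, north 23 cos 74° = 6.34
Leg 2 (248°, 23 nmi): east 23 sin 248° = -21.33, north 23 cos 248° = -8.62
Leg 3 (007°, 3 nmi): east 3 sin 7° = 0.37, north 3 cos 7° = 2.98
Current position: (1.15, 0.70). Target: (-5, 2). Remaining: Δeast = -6.15, Δnorth = 1.30.
Bearing = atan2(-6.15, 1.30) mod 360° = 281.92°; distance = √((-6.15)² + (1.30)²) = 6.285 nmi.

282°, 6.3 nmi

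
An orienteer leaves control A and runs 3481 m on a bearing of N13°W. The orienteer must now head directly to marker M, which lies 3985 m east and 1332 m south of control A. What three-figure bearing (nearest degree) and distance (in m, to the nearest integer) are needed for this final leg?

135°, 6712 m

Leg 1 (N13°W, 3481 m): east 3481 sin 347° = -783.05, north 3481 cos 347° = 3391.78
Current position: (-783.05, 3391.78). Target: (3985, -1332). Remaining: Δeast = 4768.05, Δnorth = -4723.78.
Bearing = atan2(4768.05, -4723.78) mod 360° = 134.73°; distance = √((4768.05)² + (-4723.78)²) = 6711.815 m.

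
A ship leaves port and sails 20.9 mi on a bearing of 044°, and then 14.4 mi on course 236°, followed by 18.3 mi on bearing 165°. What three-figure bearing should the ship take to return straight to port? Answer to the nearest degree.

326°

Leg 1 (044°, 20.9 mi): east 20.9 sin 44° = 14.52, north 20.9 cos 44° = 15.03
Leg 2 (236°, 14.4 mi): east 14.4 sin 236° = -11.94, north 14.4 cos 236° = -8.05
Leg 3 (165°, 18.3 mi): east 18.3 sin 165° = 4.74, north 18.3 cos 165° = -17.68
Net displacement: 7.32 east, -10.69 north. Direction back to start is (-7.32, 10.69): bearing = atan2(-7.32, 10.69) mod 360° = 325.62° ≈ 326°.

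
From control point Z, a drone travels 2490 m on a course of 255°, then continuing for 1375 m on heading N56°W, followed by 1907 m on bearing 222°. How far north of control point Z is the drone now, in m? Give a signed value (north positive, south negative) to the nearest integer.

Leg 1 (255°, 2490 m): east 2490 sin 255° = -2405.16, north 2490 cos 255° = -644.46
Leg 2 (N56°W, 1375 m): east 1375 sin 304° = -1139.93, north 1375 cos 304° = 768.89
Leg 3 (222°, 1907 m): east 1907 sin 222° = -1276.03, north 1907 cos 222° = -1417.18
Net north component: -1292.75 m.

-1293 m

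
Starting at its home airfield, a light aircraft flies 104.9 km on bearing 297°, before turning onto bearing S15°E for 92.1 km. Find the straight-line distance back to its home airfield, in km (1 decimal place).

Leg 1 (297°, 104.9 km): east 104.9 sin 297° = -93.47, north 104.9 cos 297° = 47.62
Leg 2 (S15°E, 92.1 km): east 92.1 sin 165° = 23.84, north 92.1 cos 165° = -88.96
Net: -69.63 east, -41.34 north. Distance = √((-69.63)² + (-41.34)²) = 80.976 km.

81.0 km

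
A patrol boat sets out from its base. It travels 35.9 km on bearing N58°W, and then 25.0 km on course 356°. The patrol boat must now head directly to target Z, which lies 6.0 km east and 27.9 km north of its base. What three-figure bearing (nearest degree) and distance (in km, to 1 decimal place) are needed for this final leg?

113°, 41.4 km

Leg 1 (N58°W, 35.9 km): east 35.9 sin 302° = -30.44, north 35.9 cos 302° = 19.02
Leg 2 (356°, 25.0 km): east 25.0 sin 356° = -1.74, north 25.0 cos 356° = 24.94
Current position: (-32.19, 43.96). Target: (6.0, 27.9). Remaining: Δeast = 38.19, Δnorth = -16.06.
Bearing = atan2(38.19, -16.06) mod 360° = 112.81°; distance = √((38.19)² + (-16.06)²) = 41.430 km.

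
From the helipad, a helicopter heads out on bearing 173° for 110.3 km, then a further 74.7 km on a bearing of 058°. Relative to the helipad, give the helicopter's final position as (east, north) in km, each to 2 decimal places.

Leg 1 (173°, 110.3 km): east 110.3 sin 173° = 13.44, north 110.3 cos 173° = -109.48
Leg 2 (058°, 74.7 km): east 74.7 sin 58° = 63.35, north 74.7 cos 58° = 39.58
Summing: 76.79 km east, -69.89 km north → (76.79, -69.89).

(76.79, -69.89)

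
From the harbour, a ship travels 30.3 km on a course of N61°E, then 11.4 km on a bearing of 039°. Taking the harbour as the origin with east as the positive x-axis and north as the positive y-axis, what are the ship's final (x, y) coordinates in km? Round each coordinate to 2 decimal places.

Leg 1 (N61°E, 30.3 km): east 30.3 sin 61° = 26.50, north 30.3 cos 61° = 14.69
Leg 2 (039°, 11.4 km): east 11.4 sin 39° = 7.17, north 11.4 cos 39° = 8.86
Summing: 33.68 km east, 23.55 km north → (33.68, 23.55).

(33.68, 23.55)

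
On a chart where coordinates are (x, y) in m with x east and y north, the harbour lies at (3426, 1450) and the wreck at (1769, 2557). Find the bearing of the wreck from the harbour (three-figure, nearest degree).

304°

Δeast = 1769 − 3426 = -1657.00; Δnorth = 2557 − 1450 = 1107.00.
Bearing = atan2(Δeast, Δnorth) mod 360° = 303.75° ≈ 304°.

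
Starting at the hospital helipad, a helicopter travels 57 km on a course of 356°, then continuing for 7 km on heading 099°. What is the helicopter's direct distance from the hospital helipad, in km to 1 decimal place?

Leg 1 (356°, 57 km): east 57 sin 356° = -3.98, north 57 cos 356° = 56.86
Leg 2 (099°, 7 km): east 7 sin 99° = 6.91, north 7 cos 99° = -1.10
Net: 2.94 east, 55.77 north. Distance = √((2.94)² + (55.77)²) = 55.843 km.

55.8 km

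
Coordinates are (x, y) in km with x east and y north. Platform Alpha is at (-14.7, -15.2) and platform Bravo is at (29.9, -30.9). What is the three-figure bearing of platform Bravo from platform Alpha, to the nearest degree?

Δeast = 29.9 − -14.7 = 44.60; Δnorth = -30.9 − -15.2 = -15.70.
Bearing = atan2(Δeast, Δnorth) mod 360° = 109.39° ≈ 109°.

109°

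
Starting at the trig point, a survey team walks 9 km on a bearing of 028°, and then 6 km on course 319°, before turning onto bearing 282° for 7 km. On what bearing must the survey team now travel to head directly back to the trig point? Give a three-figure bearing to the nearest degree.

Leg 1 (028°, 9 km): east 9 sin 28° = 4.23, north 9 cos 28° = 7.95
Leg 2 (319°, 6 km): east 6 sin 319° = -3.94, north 6 cos 319° = 4.53
Leg 3 (282°, 7 km): east 7 sin 282° = -6.85, north 7 cos 282° = 1.46
Net displacement: -6.56 east, 13.93 north. Direction back to start is (6.56, -13.93): bearing = atan2(6.56, -13.93) mod 360° = 154.79° ≈ 155°.

155°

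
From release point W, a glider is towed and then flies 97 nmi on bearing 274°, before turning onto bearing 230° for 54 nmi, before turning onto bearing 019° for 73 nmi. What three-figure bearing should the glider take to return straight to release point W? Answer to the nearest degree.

Leg 1 (274°, 97 nmi): east 97 sin 274° = -96.76, north 97 cos 274° = 6.77
Leg 2 (230°, 54 nmi): east 54 sin 230° = -41.37, north 54 cos 230° = -34.71
Leg 3 (019°, 73 nmi): east 73 sin 19° = 23.77, north 73 cos 19° = 69.02
Net displacement: -114.36 east, 41.08 north. Direction back to start is (114.36, -41.08): bearing = atan2(114.36, -41.08) mod 360° = 109.76° ≈ 110°.

110°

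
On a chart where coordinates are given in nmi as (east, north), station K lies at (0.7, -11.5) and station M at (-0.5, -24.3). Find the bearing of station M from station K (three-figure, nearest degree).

Δeast = -0.5 − 0.7 = -1.20; Δnorth = -24.3 − -11.5 = -12.80.
Bearing = atan2(Δeast, Δnorth) mod 360° = 185.36° ≈ 185°.

185°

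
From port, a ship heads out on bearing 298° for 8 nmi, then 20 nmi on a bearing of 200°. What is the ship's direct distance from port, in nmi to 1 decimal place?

20.5 nmi

Leg 1 (298°, 8 nmi): east 8 sin 298° = -7.06, north 8 cos 298° = 3.76
Leg 2 (200°, 20 nmi): east 20 sin 200° = -6.84, north 20 cos 200° = -18.79
Net: -13.90 east, -15.04 north. Distance = √((-13.90)² + (-15.04)²) = 20.481 nmi.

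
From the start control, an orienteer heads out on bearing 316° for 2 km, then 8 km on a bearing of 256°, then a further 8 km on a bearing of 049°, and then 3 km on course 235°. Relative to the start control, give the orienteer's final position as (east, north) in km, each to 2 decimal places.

(-5.57, 3.03)

Leg 1 (316°, 2 km): east 2 sin 316° = -1.39, north 2 cos 316° = 1.44
Leg 2 (256°, 8 km): east 8 sin 256° = -7.76, north 8 cos 256° = -1.94
Leg 3 (049°, 8 km): east 8 sin 49° = 6.04, north 8 cos 49° = 5.25
Leg 4 (235°, 3 km): east 3 sin 235° = -2.46, north 3 cos 235° = -1.72
Summing: -5.57 km east, 3.03 km north → (-5.57, 3.03).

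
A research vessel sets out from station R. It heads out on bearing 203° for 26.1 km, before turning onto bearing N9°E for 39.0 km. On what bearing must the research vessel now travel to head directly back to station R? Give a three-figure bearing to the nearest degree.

164°

Leg 1 (203°, 26.1 km): east 26.1 sin 203° = -10.20, north 26.1 cos 203° = -24.03
Leg 2 (N9°E, 39.0 km): east 39.0 sin 9° = 6.10, north 39.0 cos 9° = 38.52
Net displacement: -4.10 east, 14.49 north. Direction back to start is (4.10, -14.49): bearing = atan2(4.10, -14.49) mod 360° = 164.22° ≈ 164°.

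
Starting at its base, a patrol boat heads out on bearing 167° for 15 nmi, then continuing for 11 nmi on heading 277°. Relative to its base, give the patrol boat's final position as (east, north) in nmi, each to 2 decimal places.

(-7.54, -13.27)

Leg 1 (167°, 15 nmi): east 15 sin 167° = 3.37, north 15 cos 167° = -14.62
Leg 2 (277°, 11 nmi): east 11 sin 277° = -10.92, north 11 cos 277° = 1.34
Summing: -7.54 nmi east, -13.27 nmi north → (-7.54, -13.27).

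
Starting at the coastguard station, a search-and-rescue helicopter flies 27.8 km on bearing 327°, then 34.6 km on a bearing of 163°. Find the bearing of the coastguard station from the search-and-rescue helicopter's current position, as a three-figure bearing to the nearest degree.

027°

Leg 1 (327°, 27.8 km): east 27.8 sin 327° = -15.14, north 27.8 cos 327° = 23.32
Leg 2 (163°, 34.6 km): east 34.6 sin 163° = 10.12, north 34.6 cos 163° = -33.09
Net displacement: -5.02 east, -9.77 north. Direction back to start is (5.02, 9.77): bearing = atan2(5.02, 9.77) mod 360° = 27.21° ≈ 027°.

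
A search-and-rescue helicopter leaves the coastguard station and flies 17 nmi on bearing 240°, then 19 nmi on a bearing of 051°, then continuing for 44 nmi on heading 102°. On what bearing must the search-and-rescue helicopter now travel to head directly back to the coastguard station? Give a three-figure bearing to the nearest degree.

Leg 1 (240°, 17 nmi): east 17 sin 240° = -14.72, north 17 cos 240° = -8.50
Leg 2 (051°, 19 nmi): east 19 sin 51° = 14.77, north 19 cos 51° = 11.96
Leg 3 (102°, 44 nmi): east 44 sin 102° = 43.04, north 44 cos 102° = -9.15
Net displacement: 43.08 east, -5.69 north. Direction back to start is (-43.08, 5.69): bearing = atan2(-43.08, 5.69) mod 360° = 277.53° ≈ 278°.

278°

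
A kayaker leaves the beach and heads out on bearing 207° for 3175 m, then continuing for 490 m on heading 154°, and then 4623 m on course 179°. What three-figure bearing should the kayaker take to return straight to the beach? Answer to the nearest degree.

008°

Leg 1 (207°, 3175 m): east 3175 sin 207° = -1441.42, north 3175 cos 207° = -2828.95
Leg 2 (154°, 490 m): east 490 sin 154° = 214.80, north 490 cos 154° = -440.41
Leg 3 (179°, 4623 m): east 4623 sin 179° = 80.68, north 4623 cos 179° = -4622.30
Net displacement: -1145.94 east, -7891.65 north. Direction back to start is (1145.94, 7891.65): bearing = atan2(1145.94, 7891.65) mod 360° = 8.26° ≈ 008°.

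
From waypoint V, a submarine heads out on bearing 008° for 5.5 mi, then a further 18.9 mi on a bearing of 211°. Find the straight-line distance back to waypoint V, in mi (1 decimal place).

Leg 1 (008°, 5.5 mi): east 5.5 sin 8° = 0.77, north 5.5 cos 8° = 5.45
Leg 2 (211°, 18.9 mi): east 18.9 sin 211° = -9.73, north 18.9 cos 211° = -16.20
Net: -8.97 east, -10.75 north. Distance = √((-8.97)² + (-10.75)²) = 14.003 mi.

14.0 mi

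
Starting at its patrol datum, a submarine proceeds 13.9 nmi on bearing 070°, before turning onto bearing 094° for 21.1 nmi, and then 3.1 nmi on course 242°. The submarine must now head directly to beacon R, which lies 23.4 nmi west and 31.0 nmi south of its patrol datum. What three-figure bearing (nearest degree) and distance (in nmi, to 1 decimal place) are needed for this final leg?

Leg 1 (070°, 13.9 nmi): east 13.9 sin 70° = 13.06, north 13.9 cos 70° = 4.75
Leg 2 (094°, 21.1 nmi): east 21.1 sin 94° = 21.05, north 21.1 cos 94° = -1.47
Leg 3 (242°, 3.1 nmi): east 3.1 sin 242° = -2.74, north 3.1 cos 242° = -1.46
Current position: (31.37, 1.83). Target: (-23.4, -31.0). Remaining: Δeast = -54.77, Δnorth = -32.83.
Bearing = atan2(-54.77, -32.83) mod 360° = 239.06°; distance = √((-54.77)² + (-32.83)²) = 63.857 nmi.

239°, 63.9 nmi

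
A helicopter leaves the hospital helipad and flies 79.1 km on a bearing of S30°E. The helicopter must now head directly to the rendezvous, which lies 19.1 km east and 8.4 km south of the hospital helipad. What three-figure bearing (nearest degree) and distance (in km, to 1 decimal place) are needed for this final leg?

Leg 1 (S30°E, 79.1 km): east 79.1 sin 150° = 39.55, north 79.1 cos 150° = -68.50
Current position: (39.55, -68.50). Target: (19.1, -8.4). Remaining: Δeast = -20.45, Δnorth = 60.10.
Bearing = atan2(-20.45, 60.10) mod 360° = 341.21°; distance = √((-20.45)² + (60.10)²) = 63.486 km.

341°, 63.5 km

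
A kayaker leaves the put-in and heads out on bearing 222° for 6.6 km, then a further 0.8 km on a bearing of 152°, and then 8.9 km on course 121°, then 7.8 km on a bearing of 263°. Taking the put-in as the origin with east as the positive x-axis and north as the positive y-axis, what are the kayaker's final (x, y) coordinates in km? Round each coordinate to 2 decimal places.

(-4.15, -11.15)

Leg 1 (222°, 6.6 km): east 6.6 sin 222° = -4.42, north 6.6 cos 222° = -4.90
Leg 2 (152°, 0.8 km): east 0.8 sin 152° = 0.38, north 0.8 cos 152° = -0.71
Leg 3 (121°, 8.9 km): east 8.9 sin 121° = 7.63, north 8.9 cos 121° = -4.58
Leg 4 (263°, 7.8 km): east 7.8 sin 263° = -7.74, north 7.8 cos 263° = -0.95
Summing: -4.15 km east, -11.15 km north → (-4.15, -11.15).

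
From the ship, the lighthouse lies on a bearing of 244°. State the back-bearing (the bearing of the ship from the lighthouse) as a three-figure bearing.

Back-bearing = 244° − 180° = 064°.

064°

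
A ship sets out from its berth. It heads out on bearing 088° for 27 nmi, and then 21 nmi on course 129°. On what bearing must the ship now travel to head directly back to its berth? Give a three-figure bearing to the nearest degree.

286°

Leg 1 (088°, 27 nmi): east 27 sin 88° = 26.98, north 27 cos 88° = 0.94
Leg 2 (129°, 21 nmi): east 21 sin 129° = 16.32, north 21 cos 129° = -13.22
Net displacement: 43.30 east, -12.27 north. Direction back to start is (-43.30, 12.27): bearing = atan2(-43.30, 12.27) mod 360° = 285.82° ≈ 286°.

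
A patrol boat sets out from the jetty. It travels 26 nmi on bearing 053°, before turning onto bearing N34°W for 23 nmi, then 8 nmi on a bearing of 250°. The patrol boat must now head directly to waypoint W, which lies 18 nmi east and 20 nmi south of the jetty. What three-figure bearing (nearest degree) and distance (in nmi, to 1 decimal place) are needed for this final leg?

Leg 1 (053°, 26 nmi): east 26 sin 53° = 20.76, north 26 cos 53° = 15.65
Leg 2 (N34°W, 23 nmi): east 23 sin 326° = -12.86, north 23 cos 326° = 19.07
Leg 3 (250°, 8 nmi): east 8 sin 250° = -7.52, north 8 cos 250° = -2.74
Current position: (0.39, 31.98). Target: (18, -20). Remaining: Δeast = 17.61, Δnorth = -51.98.
Bearing = atan2(17.61, -51.98) mod 360° = 161.28°; distance = √((17.61)² + (-51.98)²) = 54.882 nmi.

161°, 54.9 nmi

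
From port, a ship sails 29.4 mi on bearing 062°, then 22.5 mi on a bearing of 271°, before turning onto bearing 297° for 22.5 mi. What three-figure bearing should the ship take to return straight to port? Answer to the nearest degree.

Leg 1 (062°, 29.4 mi): east 29.4 sin 62° = 25.96, north 29.4 cos 62° = 13.80
Leg 2 (271°, 22.5 mi): east 22.5 sin 271° = -22.50, north 22.5 cos 271° = 0.39
Leg 3 (297°, 22.5 mi): east 22.5 sin 297° = -20.05, north 22.5 cos 297° = 10.21
Net displacement: -16.59 east, 24.41 north. Direction back to start is (16.59, -24.41): bearing = atan2(16.59, -24.41) mod 360° = 145.81° ≈ 146°.

146°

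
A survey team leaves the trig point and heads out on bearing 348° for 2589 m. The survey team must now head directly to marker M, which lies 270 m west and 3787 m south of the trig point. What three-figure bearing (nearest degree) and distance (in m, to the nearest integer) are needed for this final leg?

Leg 1 (348°, 2589 m): east 2589 sin 348° = -538.28, north 2589 cos 348° = 2532.42
Current position: (-538.28, 2532.42). Target: (-270, -3787). Remaining: Δeast = 268.28, Δnorth = -6319.42.
Bearing = atan2(268.28, -6319.42) mod 360° = 177.57°; distance = √((268.28)² + (-6319.42)²) = 6325.116 m.

178°, 6325 m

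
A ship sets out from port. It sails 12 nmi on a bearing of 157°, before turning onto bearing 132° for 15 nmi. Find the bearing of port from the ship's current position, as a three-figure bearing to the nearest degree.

Leg 1 (157°, 12 nmi): east 12 sin 157° = 4.69, north 12 cos 157° = -11.05
Leg 2 (132°, 15 nmi): east 15 sin 132° = 11.15, north 15 cos 132° = -10.04
Net displacement: 15.84 east, -21.08 north. Direction back to start is (-15.84, 21.08): bearing = atan2(-15.84, 21.08) mod 360° = 323.09° ≈ 323°.

323°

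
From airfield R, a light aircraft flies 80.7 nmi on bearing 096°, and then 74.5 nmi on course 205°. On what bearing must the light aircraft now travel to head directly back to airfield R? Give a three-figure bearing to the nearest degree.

327°

Leg 1 (096°, 80.7 nmi): east 80.7 sin 96° = 80.26, north 80.7 cos 96° = -8.44
Leg 2 (205°, 74.5 nmi): east 74.5 sin 205° = -31.49, north 74.5 cos 205° = -67.52
Net displacement: 48.77 east, -75.96 north. Direction back to start is (-48.77, 75.96): bearing = atan2(-48.77, 75.96) mod 360° = 327.29° ≈ 327°.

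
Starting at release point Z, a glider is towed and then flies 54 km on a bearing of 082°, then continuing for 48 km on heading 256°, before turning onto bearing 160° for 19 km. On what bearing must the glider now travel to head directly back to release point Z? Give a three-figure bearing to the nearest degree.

Leg 1 (082°, 54 km): east 54 sin 82° = 53.47, north 54 cos 82° = 7.52
Leg 2 (256°, 48 km): east 48 sin 256° = -46.57, north 48 cos 256° = -11.61
Leg 3 (160°, 19 km): east 19 sin 160° = 6.50, north 19 cos 160° = -17.85
Net displacement: 13.40 east, -21.95 north. Direction back to start is (-13.40, 21.95): bearing = atan2(-13.40, 21.95) mod 360° = 328.60° ≈ 329°.

329°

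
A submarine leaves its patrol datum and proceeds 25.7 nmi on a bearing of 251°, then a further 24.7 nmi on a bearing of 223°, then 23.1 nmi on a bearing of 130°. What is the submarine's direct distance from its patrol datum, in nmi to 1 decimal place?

47.5 nmi

Leg 1 (251°, 25.7 nmi): east 25.7 sin 251° = -24.30, north 25.7 cos 251° = -8.37
Leg 2 (223°, 24.7 nmi): east 24.7 sin 223° = -16.85, north 24.7 cos 223° = -18.06
Leg 3 (130°, 23.1 nmi): east 23.1 sin 130° = 17.70, north 23.1 cos 130° = -14.85
Net: -23.45 east, -41.28 north. Distance = √((-23.45)² + (-41.28)²) = 47.475 nmi.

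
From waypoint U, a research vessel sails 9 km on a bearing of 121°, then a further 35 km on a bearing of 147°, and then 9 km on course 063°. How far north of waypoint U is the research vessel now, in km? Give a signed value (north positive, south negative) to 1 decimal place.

Leg 1 (121°, 9 km): east 9 sin 121° = 7.71, north 9 cos 121° = -4.64
Leg 2 (147°, 35 km): east 35 sin 147° = 19.06, north 35 cos 147° = -29.35
Leg 3 (063°, 9 km): east 9 sin 63° = 8.02, north 9 cos 63° = 4.09
Net north component: -29.90 km.

-29.9 km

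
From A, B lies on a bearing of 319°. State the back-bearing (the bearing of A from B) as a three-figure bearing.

139°

Back-bearing = 319° − 180° = 139°.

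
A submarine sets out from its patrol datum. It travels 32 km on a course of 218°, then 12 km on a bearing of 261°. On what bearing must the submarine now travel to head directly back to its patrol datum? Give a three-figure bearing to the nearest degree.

049°

Leg 1 (218°, 32 km): east 32 sin 218° = -19.70, north 32 cos 218° = -25.22
Leg 2 (261°, 12 km): east 12 sin 261° = -11.85, north 12 cos 261° = -1.88
Net displacement: -31.55 east, -27.09 north. Direction back to start is (31.55, 27.09): bearing = atan2(31.55, 27.09) mod 360° = 49.35° ≈ 049°.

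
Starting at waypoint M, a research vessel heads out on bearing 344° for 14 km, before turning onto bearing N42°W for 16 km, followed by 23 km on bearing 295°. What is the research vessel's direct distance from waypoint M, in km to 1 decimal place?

49.8 km

Leg 1 (344°, 14 km): east 14 sin 344° = -3.86, north 14 cos 344° = 13.46
Leg 2 (N42°W, 16 km): east 16 sin 318° = -10.71, north 16 cos 318° = 11.89
Leg 3 (295°, 23 km): east 23 sin 295° = -20.85, north 23 cos 295° = 9.72
Net: -35.41 east, 35.07 north. Distance = √((-35.41)² + (35.07)²) = 49.836 km.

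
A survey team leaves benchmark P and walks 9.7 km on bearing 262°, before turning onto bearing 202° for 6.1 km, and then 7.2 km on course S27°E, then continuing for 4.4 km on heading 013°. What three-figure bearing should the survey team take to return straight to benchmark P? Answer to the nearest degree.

Leg 1 (262°, 9.7 km): east 9.7 sin 262° = -9.61, north 9.7 cos 262° = -1.35
Leg 2 (202°, 6.1 km): east 6.1 sin 202° = -2.29, north 6.1 cos 202° = -5.66
Leg 3 (S27°E, 7.2 km): east 7.2 sin 153° = 3.27, north 7.2 cos 153° = -6.42
Leg 4 (013°, 4.4 km): east 4.4 sin 13° = 0.99, north 4.4 cos 13° = 4.29
Net displacement: -7.63 east, -9.13 north. Direction back to start is (7.63, 9.13): bearing = atan2(7.63, 9.13) mod 360° = 39.88° ≈ 040°.

040°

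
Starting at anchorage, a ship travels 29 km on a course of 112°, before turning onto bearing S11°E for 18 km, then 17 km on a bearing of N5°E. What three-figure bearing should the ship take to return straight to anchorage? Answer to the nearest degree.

Leg 1 (112°, 29 km): east 29 sin 112° = 26.89, north 29 cos 112° = -10.86
Leg 2 (S11°E, 18 km): east 18 sin 169° = 3.43, north 18 cos 169° = -17.67
Leg 3 (N5°E, 17 km): east 17 sin 5° = 1.48, north 17 cos 5° = 16.94
Net displacement: 31.80 east, -11.60 north. Direction back to start is (-31.80, 11.60): bearing = atan2(-31.80, 11.60) mod 360° = 290.03° ≈ 290°.

290°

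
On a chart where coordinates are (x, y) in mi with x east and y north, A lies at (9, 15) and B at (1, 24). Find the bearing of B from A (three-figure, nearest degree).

Δeast = 1 − 9 = -8.00; Δnorth = 24 − 15 = 9.00.
Bearing = atan2(Δeast, Δnorth) mod 360° = 318.37° ≈ 318°.

318°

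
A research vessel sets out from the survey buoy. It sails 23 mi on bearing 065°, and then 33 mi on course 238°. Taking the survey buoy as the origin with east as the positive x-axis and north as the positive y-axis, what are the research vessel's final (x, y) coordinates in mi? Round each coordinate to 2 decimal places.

Leg 1 (065°, 23 mi): east 23 sin 65° = 20.85, north 23 cos 65° = 9.72
Leg 2 (238°, 33 mi): east 33 sin 238° = -27.99, north 33 cos 238° = -17.49
Summing: -7.14 mi east, -7.77 mi north → (-7.14, -7.77).

(-7.14, -7.77)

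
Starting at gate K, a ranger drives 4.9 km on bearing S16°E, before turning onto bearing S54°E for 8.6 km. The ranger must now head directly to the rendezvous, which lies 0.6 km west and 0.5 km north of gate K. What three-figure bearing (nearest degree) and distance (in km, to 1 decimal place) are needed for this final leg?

Leg 1 (S16°E, 4.9 km): east 4.9 sin 164° = 1.35, north 4.9 cos 164° = -4.71
Leg 2 (S54°E, 8.6 km): east 8.6 sin 126° = 6.96, north 8.6 cos 126° = -5.05
Current position: (8.31, -9.77). Target: (-0.6, 0.5). Remaining: Δeast = -8.91, Δnorth = 10.27.
Bearing = atan2(-8.91, 10.27) mod 360° = 319.05°; distance = √((-8.91)² + (10.27)²) = 13.591 km.

319°, 13.6 km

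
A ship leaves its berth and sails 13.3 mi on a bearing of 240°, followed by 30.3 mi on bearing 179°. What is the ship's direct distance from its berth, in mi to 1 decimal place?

38.5 mi

Leg 1 (240°, 13.3 mi): east 13.3 sin 240° = -11.52, north 13.3 cos 240° = -6.65
Leg 2 (179°, 30.3 mi): east 30.3 sin 179° = 0.53, north 30.3 cos 179° = -30.30
Net: -10.99 east, -36.95 north. Distance = √((-10.99)² + (-36.95)²) = 38.545 mi.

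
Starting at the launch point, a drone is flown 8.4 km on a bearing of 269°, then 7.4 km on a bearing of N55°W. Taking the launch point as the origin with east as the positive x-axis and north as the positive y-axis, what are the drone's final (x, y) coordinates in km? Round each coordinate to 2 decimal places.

Leg 1 (269°, 8.4 km): east 8.4 sin 269° = -8.40, north 8.4 cos 269° = -0.15
Leg 2 (N55°W, 7.4 km): east 7.4 sin 305° = -6.06, north 7.4 cos 305° = 4.24
Summing: -14.46 km east, 4.10 km north → (-14.46, 4.10).

(-14.46, 4.10)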